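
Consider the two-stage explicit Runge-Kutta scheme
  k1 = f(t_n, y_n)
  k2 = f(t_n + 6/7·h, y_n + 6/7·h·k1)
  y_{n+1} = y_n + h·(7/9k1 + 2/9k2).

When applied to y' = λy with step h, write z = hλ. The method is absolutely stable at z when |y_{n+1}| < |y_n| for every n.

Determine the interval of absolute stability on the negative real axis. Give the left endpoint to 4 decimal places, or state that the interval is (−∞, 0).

(-5.2500, 0).

Set f=λy, z=hλ:
  k1=λy_n ⇒ h·k1=z·y_n;  k2=λ(1+6/7z)y_n ⇒ h·k2=z(1+6/7z)y_n
  y_{n+1}/y_n = 1 + 7/9z + 2/9z(1+6/7z) = 1 + z + 4/21z²
  so R(z) = 1 + z + 4/21z².

Boundary: |R(x)|=1, x<0.
x=-0.73: |R|=0.3715
R=1: x+4/21x²=0 ⇒ x=−21/4=-5.2500; min R=1−1/(4·4/21)=-0.3125>−1
Confirm numerically:
  x=-4.535: |R|=0.38238 <1
  x=-4.032: |R|=0.06458 <1
  x=-4.015: |R|=0.05552 <1
  x=-3.587: |R|=0.13622 <1
  x=-5.753: |R|=1.55119 >1
  x=-5.486: |R|=1.24661 >1
So |R|<1 on (-5.2500, 0).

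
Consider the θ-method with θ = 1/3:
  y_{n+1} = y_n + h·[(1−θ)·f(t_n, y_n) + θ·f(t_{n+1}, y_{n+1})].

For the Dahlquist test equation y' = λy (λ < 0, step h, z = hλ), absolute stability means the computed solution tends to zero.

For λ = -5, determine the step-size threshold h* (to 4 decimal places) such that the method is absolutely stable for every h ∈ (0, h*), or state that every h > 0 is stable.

(-6.0000,0); λ=-5 ⇒ h* = (6)/5 = 1.2000.

On y'=λy, z=hλ:
  y_{n+1} = y_n + z·[2/3·y_n + 1/3·y_{n+1}] ⇒ (1 − 1/3z)y_{n+1} = (1 + 2/3z)y_n
  so R(z) = (1 + 2/3z)/(1 − 1/3z).

Need |R(x)|<1, x<0.
x=-0.31: |R|=0.7190
R=−1: 1+2/3x = −1+1/3x ⇒ -1/3x=2 ⇒ x=2/(-1/3)=-6.0000
Confirm numerically:
  x=-5.836: |R|=0.98144 <1
  x=-3.833: |R|=0.68286 <1
  x=-3.268: |R|=0.56414 <1
  x=-2.613: |R|=0.39658 <1
  x=-6.303: |R|=1.03257 >1
  x=-6.266: |R|=1.02871 >1
Interval (-6.0000, 0).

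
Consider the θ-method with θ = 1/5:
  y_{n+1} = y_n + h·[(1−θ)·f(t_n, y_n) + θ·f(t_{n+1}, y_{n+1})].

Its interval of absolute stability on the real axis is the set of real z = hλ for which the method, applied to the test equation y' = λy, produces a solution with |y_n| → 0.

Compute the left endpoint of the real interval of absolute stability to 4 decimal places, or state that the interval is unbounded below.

On y'=λy, z=hλ:
  y_{n+1} = y_n + z·[4/5·y_n + 1/5·y_{n+1}] ⇒ (1 − 1/5z)y_{n+1} = (1 + 4/5z)y_n
  Hence R(z) = (1 + 4/5z)/(1 − 1/5z).

Boundary: |R(x)|=1, x<0.
x=-0.87: |R|=0.2589
R=−1: 1+4/5x = −1+1/5x ⇒ -3/5x=2 ⇒ x=2/(-3/5)=-3.3333
Confirm numerically:
  x=-2.767: |R|=0.78125 <1
  x=-2.483: |R|=0.65909 <1
  x=-2.171: |R|=0.51374 <1
  x=-1.882: |R|=0.36734 <1
  x=-3.751: |R|=1.14318 >1
  x=-3.673: |R|=1.11749 >1
  x=-3.553: |R|=1.07705 >1
Stable set (-3.3333, 0).

left endpoint -3.3333.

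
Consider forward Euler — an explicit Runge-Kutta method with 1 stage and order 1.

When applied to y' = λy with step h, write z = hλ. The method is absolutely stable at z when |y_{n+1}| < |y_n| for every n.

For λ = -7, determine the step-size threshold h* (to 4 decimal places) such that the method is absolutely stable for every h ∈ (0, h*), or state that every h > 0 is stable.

On y'=λy, z=hλ:
  order 1, 1-stage ⇒ R(z)=1+z
  (e.g. R(-0.96)=0.04000, |R|=0.04000)

Solve |R(x)|<1 on ℝ⁻.
x=-0.96: |R|=0.0400
|R(-1.76)|=0.7600 |R(-1.75)|=0.7500 |R(-0.51)|=0.4900
Bisect:
  x_lo=-2.3101 |R|=1.3101  x_hi=-0.0724 |R|=0.9276
  mid=-1.19122 |R|=0.19122 →hi
  mid=-1.75065 |R|=0.75065 →hi
  mid=-2.03036 |R|=1.03036 →lo
  mid=-1.89051 |R|=0.89051 →hi
  mid=-1.96043 |R|=0.96043 →hi
  mid=-1.99540 |R|=0.99540 →hi
  mid=-2.01288 |R|=1.01288 →lo
  mid=-2.00414 |R|=1.00414 →lo
  mid=-1.99977 |R|=0.99977 →hi
  mid=-2.00195 |R|=1.00195 →lo
  ...
  [-2.00004,-1.99991] ⇒ x*=-2.0000
Interval (-2.0000, 0).

(-2.0000,0); λ=-7 ⇒ h* = 0.2857.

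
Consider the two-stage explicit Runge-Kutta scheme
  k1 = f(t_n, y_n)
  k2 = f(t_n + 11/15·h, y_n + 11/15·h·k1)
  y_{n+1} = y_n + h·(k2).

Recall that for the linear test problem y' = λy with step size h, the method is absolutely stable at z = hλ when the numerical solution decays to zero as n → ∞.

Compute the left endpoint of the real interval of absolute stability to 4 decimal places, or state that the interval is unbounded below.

z* = -1.3636.

On y'=λy, z=hλ:
  k1=λy_n ⇒ h·k1=z·y_n;  k2=λ(1+11/15z)y_n ⇒ h·k2=z(1+11/15z)y_n
  y_{n+1}/y_n = 1 + z(1+11/15z) = 1 + z + 11/15z²
  ⇒ R(z) = 1 + z + 11/15z².

Need |R(x)|<1, x<0.
x=-1.36: |R|=0.9964
R=1: x+11/15x²=0 ⇒ x=−15/11=-1.3636; min R=1−1/(4·11/15)=0.6591>−1
Confirm numerically:
  x=-1.260: |R|=0.90424 <1
  x=-1.215: |R|=0.86757 <1
  x=-0.739: |R|=0.66149 <1
  x=-0.658: |R|=0.65951 <1
  x=-1.664: |R|=1.36652 >1
  x=-1.501: |R|=1.15120 >1
Interval (-1.3636, 0).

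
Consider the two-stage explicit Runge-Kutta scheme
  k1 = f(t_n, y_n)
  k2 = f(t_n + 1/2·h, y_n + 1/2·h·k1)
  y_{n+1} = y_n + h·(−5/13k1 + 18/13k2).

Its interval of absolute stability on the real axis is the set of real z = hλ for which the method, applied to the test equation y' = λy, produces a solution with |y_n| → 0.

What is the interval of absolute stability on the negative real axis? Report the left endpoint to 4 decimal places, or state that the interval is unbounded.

z∈(-1.4444,0).

On y'=λy, z=hλ:
  k1=λy_n ⇒ h·k1=z·y_n;  k2=λ(1+1/2z)y_n ⇒ h·k2=z(1+1/2z)y_n
  y_{n+1}/y_n = 1 − 5/13z + 18/13z(1+1/2z) = 1 + z + 9/13z²
  R(z) = 1 + z + 9/13z².

Solve |R(x)|<1 on ℝ⁻.
x=-1.57: |R|=1.1365
R=1: x+9/13x²=0 ⇒ x=−13/9=-1.4444; min R=1−1/(4·9/13)=0.6389>−1
Confirm numerically:
  x=-1.308: |R|=0.87644 <1
  x=-1.269: |R|=0.84587 <1
  x=-0.877: |R|=0.65547 <1
  x=-2.006: |R|=1.77987 >1
  x=-1.695: |R|=1.29402 >1
  x=-1.519: |R|=1.07840 >1
Stable set (-1.4444, 0).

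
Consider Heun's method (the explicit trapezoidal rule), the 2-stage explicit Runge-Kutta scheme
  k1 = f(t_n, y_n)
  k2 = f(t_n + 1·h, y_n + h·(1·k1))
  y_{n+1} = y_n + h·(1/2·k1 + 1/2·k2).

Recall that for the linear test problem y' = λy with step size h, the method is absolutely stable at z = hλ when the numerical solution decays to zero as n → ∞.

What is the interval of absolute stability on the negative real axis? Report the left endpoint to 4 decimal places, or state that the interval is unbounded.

(-2.0000, 0).

On y'=λy, z=hλ:
  order 2, 2-stage ⇒ R(z)=1+z+z^2/2
  (e.g. R(-0.47)=0.64045, |R|=0.64045)

Need |R(x)|<1, x<0.
x=-0.47: |R|=0.6404
|R(-1.78)|=0.8042 |R(-1.14)|=0.5098 |R(-1.03)|=0.5005
Bisect:
  x_lo=-2.7116 |R|=1.9648  x_hi=-0.1525 |R|=0.8591
  mid=-1.43205 |R|=0.59333 →hi
  mid=-2.07183 |R|=1.07440 →lo
  mid=-1.75194 |R|=0.78270 →hi
  mid=-1.91188 |R|=0.91576 →hi
  mid=-1.99185 |R|=0.99189 →hi
  mid=-2.03184 |R|=1.03235 →lo
  mid=-2.01185 |R|=1.01192 →lo
  ...
  [-2.00013,-1.99998] ⇒ x*=-2.0000
Stable set (-2.0000, 0).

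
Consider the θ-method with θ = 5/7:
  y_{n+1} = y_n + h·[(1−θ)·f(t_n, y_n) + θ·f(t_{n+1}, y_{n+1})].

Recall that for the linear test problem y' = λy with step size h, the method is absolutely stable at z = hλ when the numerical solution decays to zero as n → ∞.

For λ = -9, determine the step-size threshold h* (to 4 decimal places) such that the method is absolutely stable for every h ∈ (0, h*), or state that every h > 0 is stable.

Test eqn y'=λy, z=hλ:
  y_{n+1} = y_n + z·[2/7·y_n + 5/7·y_{n+1}] ⇒ (1 − 5/7z)y_{n+1} = (1 + 2/7z)y_n
  ⇒ R(z) = (1 + 2/7z)/(1 − 5/7z).

Find x<0 with |R(x)|<1.
x=-1.06: |R|=0.3967
x=-2: |R|=0.1765
x=-10: |R|=0.2281
x=-100: |R|=0.3807
θ=5/7≥1/2 ⇒ |1+2/7x|<|1−5/7x| ∀x<0 ⇒ stable on all of ℝ⁻.

unbounded; (−∞, 0). Any h>0 works for λ=-9.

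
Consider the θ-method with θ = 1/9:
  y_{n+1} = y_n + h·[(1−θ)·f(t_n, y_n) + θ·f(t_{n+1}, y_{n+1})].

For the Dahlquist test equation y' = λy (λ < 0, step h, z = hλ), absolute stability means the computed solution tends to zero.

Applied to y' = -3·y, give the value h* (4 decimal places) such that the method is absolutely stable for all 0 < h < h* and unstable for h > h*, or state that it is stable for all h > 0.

Test eqn y'=λy, z=hλ:
  y_{n+1} = y_n + z·[8/9·y_n + 1/9·y_{n+1}] ⇒ (1 − 1/9z)y_{n+1} = (1 + 8/9z)y_n
  R(z) = (1 + 8/9z)/(1 − 1/9z).

Need |R(x)|<1, x<0.
x=-0.81: |R|=0.2569
R=−1: 1+8/9x = −1+1/9x ⇒ -7/9x=2 ⇒ x=2/(-7/9)=-2.5714
Confirm numerically:
  x=-2.281: |R|=0.81979 <1
  x=-1.754: |R|=0.46792 <1
  x=-1.739: |R|=0.45740 <1
  x=-1.168: |R|=0.03383 <1
  x=-3.032: |R|=1.26795 >1
  x=-2.698: |R|=1.07574 >1
Stable set (-2.5714, 0).

(-2.5714,0); λ=-3 ⇒ h* = (18/7)/3 = 0.8571.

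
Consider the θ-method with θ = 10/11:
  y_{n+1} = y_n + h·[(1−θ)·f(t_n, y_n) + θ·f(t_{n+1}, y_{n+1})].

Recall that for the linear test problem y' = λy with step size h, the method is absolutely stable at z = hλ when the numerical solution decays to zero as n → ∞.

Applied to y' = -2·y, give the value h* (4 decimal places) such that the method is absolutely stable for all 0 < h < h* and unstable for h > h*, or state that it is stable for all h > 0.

unbounded; (−∞, 0). Any h>0 works for λ=-2.

On y'=λy, z=hλ:
  y_{n+1} = y_n + z·[1/11·y_n + 10/11·y_{n+1}] ⇒ (1 − 10/11z)y_{n+1} = (1 + 1/11z)y_n
  ⇒ R(z) = (1 + 1/11z)/(1 − 10/11z).

Solve |R(x)|<1 on ℝ⁻.
x=-1.33: |R|=0.3979
x=-2: |R|=0.2903
x=-10: |R|=0.0090
x=-100: |R|=0.0880
θ=10/11≥1/2 ⇒ |1+1/11x|<|1−10/11x| ∀x<0 ⇒ unbounded interval.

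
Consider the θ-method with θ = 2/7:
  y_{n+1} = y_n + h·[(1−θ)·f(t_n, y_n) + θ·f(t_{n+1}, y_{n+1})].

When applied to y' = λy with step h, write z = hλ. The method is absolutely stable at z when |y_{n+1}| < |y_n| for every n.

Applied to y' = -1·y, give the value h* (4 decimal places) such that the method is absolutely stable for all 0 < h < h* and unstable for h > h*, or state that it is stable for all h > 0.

(-4.6667,0); λ=-1 ⇒ h* = (14/3)/1 = 4.6667.

Set f=λy, z=hλ:
  y_{n+1} = y_n + z·[5/7·y_n + 2/7·y_{n+1}] ⇒ (1 − 2/7z)y_{n+1} = (1 + 5/7z)y_n
  Hence R(z) = (1 + 5/7z)/(1 − 2/7z).

Find x<0 with |R(x)|<1.
x=-1.49: |R|=0.0451
R=−1: 1+5/7x = −1+2/7x ⇒ -3/7x=2 ⇒ x=2/(-3/7)=-4.6667
Confirm numerically:
  x=-4.498: |R|=0.96837 <1
  x=-4.046: |R|=0.87662 <1
  x=-3.827: |R|=0.82810 <1
  x=-5.013: |R|=1.06102 >1
  x=-4.803: |R|=1.02463 >1
So |R|<1 on (-4.6667, 0).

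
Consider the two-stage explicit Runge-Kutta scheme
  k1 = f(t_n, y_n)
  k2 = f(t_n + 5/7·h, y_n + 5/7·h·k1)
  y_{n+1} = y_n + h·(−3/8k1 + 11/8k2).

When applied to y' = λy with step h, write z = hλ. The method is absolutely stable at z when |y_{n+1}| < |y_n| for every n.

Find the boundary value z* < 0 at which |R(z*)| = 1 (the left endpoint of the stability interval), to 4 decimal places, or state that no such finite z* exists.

On y'=λy, z=hλ:
  k1=λy_n ⇒ h·k1=z·y_n;  k2=λ(1+5/7z)y_n ⇒ h·k2=z(1+5/7z)y_n
  y_{n+1}/y_n = 1 − 3/8z + 11/8z(1+5/7z) = 1 + z + 55/56z²
  R(z) = 1 + z + 55/56z².

Need |R(x)|<1, x<0.
x=-1.28: |R|=1.3291
R=1: x+55/56x²=0 ⇒ x=−56/55=-1.0182; min R=1−1/(4·55/56)=0.7455>−1
Confirm numerically:
  x=-0.842: |R|=0.85430 <1
  x=-0.654: |R|=0.76608 <1
  x=-0.532: |R|=0.74597 <1
  x=-0.511: |R|=0.74546 <1
  x=-1.571: |R|=1.85297 >1
  x=-1.175: |R|=1.18097 >1
Stable set (-1.0182, 0).

z* = -1.0182.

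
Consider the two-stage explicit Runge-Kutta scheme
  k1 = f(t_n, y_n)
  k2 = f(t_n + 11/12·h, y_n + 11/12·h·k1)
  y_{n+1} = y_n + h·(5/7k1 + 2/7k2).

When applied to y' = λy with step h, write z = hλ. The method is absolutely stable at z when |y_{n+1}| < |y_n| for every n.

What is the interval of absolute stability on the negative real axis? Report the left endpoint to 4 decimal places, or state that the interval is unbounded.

Set f=λy, z=hλ:
  k1=λy_n ⇒ h·k1=z·y_n;  k2=λ(1+11/12z)y_n ⇒ h·k2=z(1+11/12z)y_n
  y_{n+1}/y_n = 1 + 5/7z + 2/7z(1+11/12z) = 1 + z + 11/42z²
  so R(z) = 1 + z + 11/42z².

Need |R(x)|<1, x<0.
x=-1.29: |R|=0.1458
R=1: x+11/42x²=0 ⇒ x=−42/11=-3.8182; min R=1−1/(4·11/42)=0.0455>−1
Confirm numerically:
  x=-2.948: |R|=0.32814 <1
  x=-2.504: |R|=0.13815 <1
  x=-1.861: |R|=0.04606 <1
  x=-4.330: |R|=1.58043 >1
  x=-4.225: |R|=1.45016 >1
Stable set (-3.8182, 0).

(-3.8182, 0).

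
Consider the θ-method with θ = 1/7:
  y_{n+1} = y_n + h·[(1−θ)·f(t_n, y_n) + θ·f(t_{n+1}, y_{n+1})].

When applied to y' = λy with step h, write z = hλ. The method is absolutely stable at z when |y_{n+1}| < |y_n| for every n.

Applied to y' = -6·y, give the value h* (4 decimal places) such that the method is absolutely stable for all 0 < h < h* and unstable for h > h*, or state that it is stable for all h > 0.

Test eqn y'=λy, z=hλ:
  y_{n+1} = y_n + z·[6/7·y_n + 1/7·y_{n+1}] ⇒ (1 − 1/7z)y_{n+1} = (1 + 6/7z)y_n
  ⇒ R(z) = (1 + 6/7z)/(1 − 1/7z).

Solve |R(x)|<1 on ℝ⁻.
x=-1.3: |R|=0.0964
R=−1: 1+6/7x = −1+1/7x ⇒ -5/7x=2 ⇒ x=2/(-5/7)=-2.8000
Confirm numerically:
  x=-2.359: |R|=0.76440 <1
  x=-1.842: |R|=0.45827 <1
  x=-1.558: |R|=0.27436 <1
  x=-1.128: |R|=0.02854 <1
  x=-3.398: |R|=1.28756 >1
  x=-3.296: |R|=1.24087 >1
  x=-3.128: |R|=1.16193 >1
Interval (-2.8000, 0).

(-2.8000,0); λ=-6 ⇒ h* = (14/5)/6 = 0.4667.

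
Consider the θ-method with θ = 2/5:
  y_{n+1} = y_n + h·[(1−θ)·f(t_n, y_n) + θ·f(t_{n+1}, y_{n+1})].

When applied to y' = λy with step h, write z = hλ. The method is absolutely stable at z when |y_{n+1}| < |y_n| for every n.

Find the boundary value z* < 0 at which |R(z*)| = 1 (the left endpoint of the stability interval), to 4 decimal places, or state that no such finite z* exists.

z* = -10.0000.

Set f=λy, z=hλ:
  y_{n+1} = y_n + z·[3/5·y_n + 2/5·y_{n+1}] ⇒ (1 − 2/5z)y_{n+1} = (1 + 3/5z)y_n
  so R(z) = (1 + 3/5z)/(1 − 2/5z).

Need |R(x)|<1, x<0.
x=-1.57: |R|=0.0356
R=−1: 1+3/5x = −1+2/5x ⇒ -1/5x=2 ⇒ x=2/(-1/5)=-10.0000
Confirm numerically:
  x=-9.491: |R|=0.97878 <1
  x=-8.709: |R|=0.94241 <1
  x=-4.322: |R|=0.58385 <1
  x=-10.308: |R|=1.01202 >1
  x=-10.023: |R|=1.00092 >1
So |R|<1 on (-10.0000, 0).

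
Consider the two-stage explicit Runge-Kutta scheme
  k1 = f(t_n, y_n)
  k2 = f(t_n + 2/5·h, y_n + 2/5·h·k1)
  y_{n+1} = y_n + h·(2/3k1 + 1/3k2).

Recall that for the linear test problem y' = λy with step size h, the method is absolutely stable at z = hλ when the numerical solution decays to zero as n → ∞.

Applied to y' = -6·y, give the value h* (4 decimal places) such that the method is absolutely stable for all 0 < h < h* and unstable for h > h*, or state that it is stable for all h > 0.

With y'=λy (z=hλ):
  k1=λy_n ⇒ h·k1=z·y_n;  k2=λ(1+2/5z)y_n ⇒ h·k2=z(1+2/5z)y_n
  y_{n+1}/y_n = 1 + 2/3z + 1/3z(1+2/5z) = 1 + z + 2/15z²
  ⇒ R(z) = 1 + z + 2/15z².

Find x<0 with |R(x)|<1.
x=-0.48: |R|=0.5507
R=1: x+2/15x²=0 ⇒ x=−15/2=-7.5000; min R=1−1/(4·2/15)=-0.8750>−1
Confirm numerically:
  x=-5.870: |R|=0.27575 <1
  x=-4.295: |R|=0.83540 <1
  x=-3.924: |R|=0.87096 <1
  x=-8.088: |R|=1.63410 >1
  x=-7.664: |R|=1.16759 >1
Interval (-7.5000, 0).

(-7.5000,0); λ=-6 ⇒ h* = (15/2)/6 = 1.2500.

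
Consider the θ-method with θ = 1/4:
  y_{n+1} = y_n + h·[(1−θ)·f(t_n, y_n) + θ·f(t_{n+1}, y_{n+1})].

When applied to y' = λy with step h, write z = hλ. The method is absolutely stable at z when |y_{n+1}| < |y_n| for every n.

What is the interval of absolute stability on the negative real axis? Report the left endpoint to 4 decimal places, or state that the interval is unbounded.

z∈(-4.0000,0).

On y'=λy, z=hλ:
  y_{n+1} = y_n + z·[3/4·y_n + 1/4·y_{n+1}] ⇒ (1 − 1/4z)y_{n+1} = (1 + 3/4z)y_n
  ⇒ R(z) = (1 + 3/4z)/(1 − 1/4z).

Find x<0 with |R(x)|<1.
x=-1.59: |R|=0.1377
R=−1: 1+3/4x = −1+1/4x ⇒ -1/2x=2 ⇒ x=2/(-1/2)=-4.0000
Confirm numerically:
  x=-3.537: |R|=0.87714 <1
  x=-3.096: |R|=0.74521 <1
  x=-2.382: |R|=0.49295 <1
  x=-4.299: |R|=1.07206 >1
  x=-4.266: |R|=1.06436 >1
Stable set (-4.0000, 0).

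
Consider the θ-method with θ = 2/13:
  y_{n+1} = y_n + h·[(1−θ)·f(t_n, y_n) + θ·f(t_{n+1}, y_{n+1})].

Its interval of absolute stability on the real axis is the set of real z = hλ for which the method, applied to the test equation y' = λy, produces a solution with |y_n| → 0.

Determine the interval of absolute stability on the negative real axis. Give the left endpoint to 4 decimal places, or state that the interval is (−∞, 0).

z∈(-2.8889,0).

Test eqn y'=λy, z=hλ:
  y_{n+1} = y_n + z·[11/13·y_n + 2/13·y_{n+1}] ⇒ (1 − 2/13z)y_{n+1} = (1 + 11/13z)y_n
  Hence R(z) = (1 + 11/13z)/(1 − 2/13z).

Find x<0 with |R(x)|<1.
x=-0.56: |R|=0.4844
R=−1: 1+11/13x = −1+2/13x ⇒ -9/13x=2 ⇒ x=2/(-9/13)=-2.8889
Confirm numerically:
  x=-2.795: |R|=0.95455 <1
  x=-2.776: |R|=0.94524 <1
  x=-2.719: |R|=0.91707 <1
  x=-2.489: |R|=0.79981 <1
  x=-3.299: |R|=1.18834 >1
  x=-3.241: |R|=1.16266 >1
  x=-2.955: |R|=1.03146 >1
Stable set (-2.8889, 0).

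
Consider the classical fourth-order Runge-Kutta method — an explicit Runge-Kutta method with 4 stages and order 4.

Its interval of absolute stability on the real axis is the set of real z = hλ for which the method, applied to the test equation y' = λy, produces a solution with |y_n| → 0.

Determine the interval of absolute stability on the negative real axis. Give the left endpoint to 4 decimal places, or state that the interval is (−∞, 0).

On y'=λy, z=hλ:
  order 4, 4-stage ⇒ R(z)=1+z+z^2/2+z^3/6+z^4/24
  (e.g. R(-1.11)=0.34136, |R|=0.34136)

Need |R(x)|<1, x<0.
x=-1.11: |R|=0.3414
|R(-1.61)|=0.2705 |R(-0.91)|=0.4070 |R(-0.55)|=0.5773
Bisect:
  x_lo=-3.2733 |R|=2.0221  x_hi=-0.2480 |R|=0.7804
  mid=-1.76068 |R|=0.28005 →hi
  mid=-2.51701 |R|=0.66533 →hi
  mid=-2.89518 |R|=1.17871 →lo
  mid=-2.70609 |R|=0.88701 →hi
  mid=-2.80063 |R|=1.02338 →lo
  mid=-2.75336 |R|=0.95292 →hi
  mid=-2.77700 |R|=0.98757 →hi
  mid=-2.78882 |R|=1.00533 →lo
  ...
  [-2.78531,-2.78512] ⇒ x*=-2.7853
Interval (-2.7853, 0).

z∈(-2.7853,0).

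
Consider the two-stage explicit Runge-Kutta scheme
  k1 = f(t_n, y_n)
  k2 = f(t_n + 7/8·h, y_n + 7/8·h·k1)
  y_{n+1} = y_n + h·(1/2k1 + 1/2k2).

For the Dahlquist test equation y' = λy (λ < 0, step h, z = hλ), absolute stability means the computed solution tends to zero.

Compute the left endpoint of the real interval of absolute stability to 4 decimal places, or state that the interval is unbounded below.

With y'=λy (z=hλ):
  k1=λy_n ⇒ h·k1=z·y_n;  k2=λ(1+7/8z)y_n ⇒ h·k2=z(1+7/8z)y_n
  y_{n+1}/y_n = 1 + 1/2z + 1/2z(1+7/8z) = 1 + z + 7/16z²
  so R(z) = 1 + z + 7/16z².

Need |R(x)|<1, x<0.
x=-1.25: |R|=0.4336
R=1: x+7/16x²=0 ⇒ x=−16/7=-2.2857; min R=1−1/(4·7/16)=0.4286>−1
Confirm numerically:
  x=-1.703: |R|=0.56584 <1
  x=-1.282: |R|=0.43704 <1
  x=-1.000: |R|=0.43750 <1
  x=-2.861: |R|=1.72008 >1
  x=-2.535: |R|=1.27647 >1
  x=-2.343: |R|=1.05872 >1
So |R|<1 on (-2.2857, 0).

left endpoint -2.2857.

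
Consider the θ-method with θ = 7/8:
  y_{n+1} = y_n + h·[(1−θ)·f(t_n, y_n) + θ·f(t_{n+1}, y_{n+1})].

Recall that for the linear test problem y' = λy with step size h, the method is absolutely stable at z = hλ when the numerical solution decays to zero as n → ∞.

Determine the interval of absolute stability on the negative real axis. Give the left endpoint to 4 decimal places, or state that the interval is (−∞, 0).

On y'=λy, z=hλ:
  y_{n+1} = y_n + z·[1/8·y_n + 7/8·y_{n+1}] ⇒ (1 − 7/8z)y_{n+1} = (1 + 1/8z)y_n
  Hence R(z) = (1 + 1/8z)/(1 − 7/8z).

Solve |R(x)|<1 on ℝ⁻.
x=-0.34: |R|=0.7380
x=-2: |R|=0.2727
x=-10: |R|=0.0256
x=-100: |R|=0.1299
θ=7/8≥1/2 ⇒ |1+1/8x|<|1−7/8x| ∀x<0 ⇒ unbounded interval.

interval (−∞, 0).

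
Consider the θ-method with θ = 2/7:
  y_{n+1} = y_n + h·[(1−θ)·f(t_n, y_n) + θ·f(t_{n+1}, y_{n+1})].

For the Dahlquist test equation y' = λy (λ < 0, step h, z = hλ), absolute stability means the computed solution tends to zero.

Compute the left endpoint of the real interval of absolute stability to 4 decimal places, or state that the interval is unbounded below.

left endpoint -4.6667.

Test eqn y'=λy, z=hλ:
  y_{n+1} = y_n + z·[5/7·y_n + 2/7·y_{n+1}] ⇒ (1 − 2/7z)y_{n+1} = (1 + 5/7z)y_n
  so R(z) = (1 + 5/7z)/(1 − 2/7z).

Find x<0 with |R(x)|<1.
x=-0.79: |R|=0.3555
R=−1: 1+5/7x = −1+2/7x ⇒ -3/7x=2 ⇒ x=2/(-3/7)=-4.6667
Confirm numerically:
  x=-4.470: |R|=0.96299 <1
  x=-3.943: |R|=0.85416 <1
  x=-3.788: |R|=0.81915 <1
  x=-5.018: |R|=1.06187 >1
  x=-4.911: |R|=1.04357 >1
Interval (-4.6667, 0).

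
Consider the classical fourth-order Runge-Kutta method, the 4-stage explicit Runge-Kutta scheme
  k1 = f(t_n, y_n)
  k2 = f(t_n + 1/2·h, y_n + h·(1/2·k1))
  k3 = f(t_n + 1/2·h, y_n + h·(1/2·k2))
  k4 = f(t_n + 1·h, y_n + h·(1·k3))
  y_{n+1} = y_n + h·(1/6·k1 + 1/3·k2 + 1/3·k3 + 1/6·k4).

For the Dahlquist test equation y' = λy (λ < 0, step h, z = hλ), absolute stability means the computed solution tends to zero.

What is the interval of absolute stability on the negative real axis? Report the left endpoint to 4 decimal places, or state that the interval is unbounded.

Set f=λy, z=hλ:
  order 4, 4-stage ⇒ R(z)=1+z+z^2/2+z^3/6+z^4/24
  (e.g. R(-1.26)=0.30542, |R|=0.30542)

Boundary: |R(x)|=1, x<0.
x=-1.26: |R|=0.3054
|R(-1.19)|=0.3207 |R(-0.84)|=0.4348 |R(-0.7)|=0.4978
Bisect:
  x_lo=-3.3488 |R|=2.2394  x_hi=-0.2895 |R|=0.7487
  mid=-1.81914 |R|=0.28846 →hi
  mid=-2.58396 |R|=0.73653 →hi
  mid=-2.96638 |R|=1.30915 →lo
  mid=-2.77517 |R|=0.98484 →hi
  mid=-2.87077 |R|=1.13671 →lo
  mid=-2.82297 |R|=1.05831 →lo
  mid=-2.79907 |R|=1.02097 →lo
  ...
  [-2.78544,-2.78525] ⇒ x*=-2.7853
So |R|<1 on (-2.7853, 0).

(-2.7853, 0).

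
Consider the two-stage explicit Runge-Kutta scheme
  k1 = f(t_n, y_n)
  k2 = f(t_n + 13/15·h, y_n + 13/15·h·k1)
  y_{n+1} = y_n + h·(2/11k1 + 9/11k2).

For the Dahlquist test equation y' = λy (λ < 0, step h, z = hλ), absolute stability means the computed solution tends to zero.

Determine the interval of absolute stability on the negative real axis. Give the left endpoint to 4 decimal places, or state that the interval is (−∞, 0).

With y'=λy (z=hλ):
  k1=λy_n ⇒ h·k1=z·y_n;  k2=λ(1+13/15z)y_n ⇒ h·k2=z(1+13/15z)y_n
  y_{n+1}/y_n = 1 + 2/11z + 9/11z(1+13/15z) = 1 + z + 39/55z²
  ⇒ R(z) = 1 + z + 39/55z².

Boundary: |R(x)|=1, x<0.
x=-1.57: |R|=1.1778
R=1: x+39/55x²=0 ⇒ x=−55/39=-1.4103; min R=1−1/(4·39/55)=0.6474>−1
Confirm numerically:
  x=-1.135: |R|=0.77847 <1
  x=-0.756: |R|=0.64927 <1
  x=-0.688: |R|=0.64764 <1
  x=-0.626: |R|=0.65188 <1
  x=-1.879: |R|=1.62455 >1
  x=-1.798: |R|=1.49435 >1
So |R|<1 on (-1.4103, 0).

z∈(-1.4103,0).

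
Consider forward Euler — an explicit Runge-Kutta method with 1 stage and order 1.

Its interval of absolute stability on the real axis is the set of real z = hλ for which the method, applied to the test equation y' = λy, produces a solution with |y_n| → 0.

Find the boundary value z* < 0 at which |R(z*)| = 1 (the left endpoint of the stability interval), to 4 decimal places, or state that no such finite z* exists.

With y'=λy (z=hλ):
  order 1, 1-stage ⇒ R(z)=1+z
  (e.g. R(-1.48)=-0.48000, |R|=0.48000)

Need |R(x)|<1, x<0.
x=-1.48: |R|=0.4800
|R(-1.99)|=0.9900 |R(-1.24)|=0.2400 |R(-0.97)|=0.0300
Bisect:
  x_lo=-2.5859 |R|=1.5859  x_hi=-0.2937 |R|=0.7063
  mid=-1.43977 |R|=0.43977 →hi
  mid=-2.01282 |R|=1.01282 →lo
  mid=-1.72630 |R|=0.72630 →hi
  mid=-1.86956 |R|=0.86956 →hi
  mid=-1.94119 |R|=0.94119 →hi
  mid=-1.97701 |R|=0.97701 →hi
  mid=-1.99492 |R|=0.99492 →hi
  mid=-2.00387 |R|=1.00387 →lo
  ...
  [-2.00009,-1.99995] ⇒ x*=-2.0000
So |R|<1 on (-2.0000, 0).

left endpoint -2.0000.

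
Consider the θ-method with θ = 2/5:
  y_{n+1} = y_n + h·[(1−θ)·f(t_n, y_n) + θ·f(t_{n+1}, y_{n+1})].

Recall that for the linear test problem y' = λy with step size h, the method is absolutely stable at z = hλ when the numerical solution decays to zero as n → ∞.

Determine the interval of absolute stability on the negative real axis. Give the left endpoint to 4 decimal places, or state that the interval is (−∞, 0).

(-10.0000, 0).

Test eqn y'=λy, z=hλ:
  y_{n+1} = y_n + z·[3/5·y_n + 2/5·y_{n+1}] ⇒ (1 − 2/5z)y_{n+1} = (1 + 3/5z)y_n
  ⇒ R(z) = (1 + 3/5z)/(1 − 2/5z).

Need |R(x)|<1, x<0.
x=-0.7: |R|=0.4531
R=−1: 1+3/5x = −1+2/5x ⇒ -1/5x=2 ⇒ x=2/(-1/5)=-10.0000
Confirm numerically:
  x=-9.671: |R|=0.98648 <1
  x=-8.934: |R|=0.95338 <1
  x=-7.831: |R|=0.89502 <1
  x=-5.926: |R|=0.75825 <1
  x=-10.524: |R|=1.02012 >1
  x=-10.283: |R|=1.01107 >1
  x=-10.086: |R|=1.00342 >1
Stable set (-10.0000, 0).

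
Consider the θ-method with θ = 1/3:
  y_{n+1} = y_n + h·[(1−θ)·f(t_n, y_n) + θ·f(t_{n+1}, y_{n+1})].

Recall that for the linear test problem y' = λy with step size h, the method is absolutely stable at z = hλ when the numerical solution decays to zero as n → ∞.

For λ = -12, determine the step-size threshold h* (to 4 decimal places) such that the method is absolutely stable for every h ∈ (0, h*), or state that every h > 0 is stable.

Test eqn y'=λy, z=hλ:
  y_{n+1} = y_n + z·[2/3·y_n + 1/3·y_{n+1}] ⇒ (1 − 1/3z)y_{n+1} = (1 + 2/3z)y_n
  so R(z) = (1 + 2/3z)/(1 − 1/3z).

Find x<0 with |R(x)|<1.
x=-1.26: |R|=0.1127
R=−1: 1+2/3x = −1+1/3x ⇒ -1/3x=2 ⇒ x=2/(-1/3)=-6.0000
Confirm numerically:
  x=-4.316: |R|=0.76982 <1
  x=-4.033: |R|=0.72032 <1
  x=-3.179: |R|=0.54345 <1
  x=-6.217: |R|=1.02354 >1
  x=-6.123: |R|=1.01348 >1
  x=-6.030: |R|=1.00332 >1
So |R|<1 on (-6.0000, 0).

(-6.0000,0); λ=-12 ⇒ h* = (6)/12 = 0.5000.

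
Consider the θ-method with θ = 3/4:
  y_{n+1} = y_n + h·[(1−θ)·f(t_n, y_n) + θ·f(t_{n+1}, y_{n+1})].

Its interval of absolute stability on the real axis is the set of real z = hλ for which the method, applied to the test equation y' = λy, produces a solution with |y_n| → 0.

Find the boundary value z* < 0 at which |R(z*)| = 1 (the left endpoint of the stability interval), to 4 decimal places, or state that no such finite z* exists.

Test eqn y'=λy, z=hλ:
  y_{n+1} = y_n + z·[1/4·y_n + 3/4·y_{n+1}] ⇒ (1 − 3/4z)y_{n+1} = (1 + 1/4z)y_n
  R(z) = (1 + 1/4z)/(1 − 3/4z).

Boundary: |R(x)|=1, x<0.
x=-1.79: |R|=0.2359
x=-2: |R|=0.2000
x=-10: |R|=0.1765
x=-100: |R|=0.3158
θ=3/4≥1/2 ⇒ |1+1/4x|<|1−3/4x| ∀x<0 ⇒ interval (−∞,0).

interval (−∞, 0).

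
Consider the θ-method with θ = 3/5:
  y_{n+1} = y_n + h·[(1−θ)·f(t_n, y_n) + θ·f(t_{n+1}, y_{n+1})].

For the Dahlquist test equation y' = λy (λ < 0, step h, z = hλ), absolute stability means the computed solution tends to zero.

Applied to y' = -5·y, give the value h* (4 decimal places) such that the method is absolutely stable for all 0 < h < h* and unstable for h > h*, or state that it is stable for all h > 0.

Test eqn y'=λy, z=hλ:
  y_{n+1} = y_n + z·[2/5·y_n + 3/5·y_{n+1}] ⇒ (1 − 3/5z)y_{n+1} = (1 + 2/5z)y_n
  R(z) = (1 + 2/5z)/(1 − 3/5z).

Boundary: |R(x)|=1, x<0.
x=-1.49: |R|=0.2133
x=-2: |R|=0.0909
x=-10: |R|=0.4286
x=-100: |R|=0.6393
θ=3/5≥1/2 ⇒ |1+2/5x|<|1−3/5x| ∀x<0 ⇒ stable on all of ℝ⁻.

interval (−∞, 0). Any h>0 works for λ=-5.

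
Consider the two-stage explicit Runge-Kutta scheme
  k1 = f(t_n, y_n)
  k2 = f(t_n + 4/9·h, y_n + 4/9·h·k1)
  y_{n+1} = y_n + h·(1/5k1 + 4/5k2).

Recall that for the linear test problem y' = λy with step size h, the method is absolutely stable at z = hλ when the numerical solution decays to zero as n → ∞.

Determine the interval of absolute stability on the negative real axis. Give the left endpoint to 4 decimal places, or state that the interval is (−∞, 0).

With y'=λy (z=hλ):
  k1=λy_n ⇒ h·k1=z·y_n;  k2=λ(1+4/9z)y_n ⇒ h·k2=z(1+4/9z)y_n
  y_{n+1}/y_n = 1 + 1/5z + 4/5z(1+4/9z) = 1 + z + 16/45z²
  R(z) = 1 + z + 16/45z².

Boundary: |R(x)|=1, x<0.
x=-0.9: |R|=0.3880
R=1: x+16/45x²=0 ⇒ x=−45/16=-2.8125; min R=1−1/(4·16/45)=0.2969>−1
Confirm numerically:
  x=-2.344: |R|=0.60954 <1
  x=-1.885: |R|=0.37837 <1
  x=-1.823: |R|=0.35863 <1
  x=-1.658: |R|=0.31941 <1
  x=-3.165: |R|=1.39668 >1
  x=-3.130: |R|=1.35334 >1
So |R|<1 on (-2.8125, 0).

z∈(-2.8125,0).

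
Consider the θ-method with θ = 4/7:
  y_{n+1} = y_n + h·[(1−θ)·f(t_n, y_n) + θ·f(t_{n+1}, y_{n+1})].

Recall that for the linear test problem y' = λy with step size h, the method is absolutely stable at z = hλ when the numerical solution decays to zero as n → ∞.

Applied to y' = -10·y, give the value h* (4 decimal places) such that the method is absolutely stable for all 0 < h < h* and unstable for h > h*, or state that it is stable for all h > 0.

unbounded; (−∞, 0). Any h>0 works for λ=-10.

Test eqn y'=λy, z=hλ:
  y_{n+1} = y_n + z·[3/7·y_n + 4/7·y_{n+1}] ⇒ (1 − 4/7z)y_{n+1} = (1 + 3/7z)y_n
  ⇒ R(z) = (1 + 3/7z)/(1 − 4/7z).

Find x<0 with |R(x)|<1.
x=-1.59: |R|=0.1669
x=-2: |R|=0.0667
x=-10: |R|=0.4894
x=-100: |R|=0.7199
θ=4/7≥1/2 ⇒ |1+3/7x|<|1−4/7x| ∀x<0 ⇒ interval (−∞,0).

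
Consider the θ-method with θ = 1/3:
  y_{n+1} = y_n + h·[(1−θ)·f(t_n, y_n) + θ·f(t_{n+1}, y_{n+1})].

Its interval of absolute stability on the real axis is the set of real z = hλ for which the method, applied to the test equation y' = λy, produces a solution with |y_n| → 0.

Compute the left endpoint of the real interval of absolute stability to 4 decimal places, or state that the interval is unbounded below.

z* = -6.0000.

Set f=λy, z=hλ:
  y_{n+1} = y_n + z·[2/3·y_n + 1/3·y_{n+1}] ⇒ (1 − 1/3z)y_{n+1} = (1 + 2/3z)y_n
  ⇒ R(z) = (1 + 2/3z)/(1 − 1/3z).

Solve |R(x)|<1 on ℝ⁻.
x=-1.71: |R|=0.0892
R=−1: 1+2/3x = −1+1/3x ⇒ -1/3x=2 ⇒ x=2/(-1/3)=-6.0000
Confirm numerically:
  x=-5.335: |R|=0.92022 <1
  x=-4.788: |R|=0.84438 <1
  x=-4.324: |R|=0.77116 <1
  x=-3.151: |R|=0.53682 <1
  x=-6.558: |R|=1.05838 >1
  x=-6.059: |R|=1.00651 >1
So |R|<1 on (-6.0000, 0).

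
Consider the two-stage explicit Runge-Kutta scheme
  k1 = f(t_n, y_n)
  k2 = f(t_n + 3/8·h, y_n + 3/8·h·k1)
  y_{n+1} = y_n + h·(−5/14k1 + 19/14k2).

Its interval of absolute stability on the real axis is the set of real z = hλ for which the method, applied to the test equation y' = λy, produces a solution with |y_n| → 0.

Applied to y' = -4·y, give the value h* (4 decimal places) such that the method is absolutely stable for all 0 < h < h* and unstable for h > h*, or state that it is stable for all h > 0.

On y'=λy, z=hλ:
  k1=λy_n ⇒ h·k1=z·y_n;  k2=λ(1+3/8z)y_n ⇒ h·k2=z(1+3/8z)y_n
  y_{n+1}/y_n = 1 − 5/14z + 19/14z(1+3/8z) = 1 + z + 57/112z²
  Hence R(z) = 1 + z + 57/112z².

Need |R(x)|<1, x<0.
x=-1.29: |R|=0.5569
R=1: x+57/112x²=0 ⇒ x=−112/57=-1.9649; min R=1−1/(4·57/112)=0.5088>−1
Confirm numerically:
  x=-1.796: |R|=0.84561 <1
  x=-1.493: |R|=0.64143 <1
  x=-1.140: |R|=0.52140 <1
  x=-1.080: |R|=0.51361 <1
  x=-2.426: |R|=1.56929 >1
  x=-2.396: |R|=1.52567 >1
  x=-2.123: |R|=1.17081 >1
Interval (-1.9649, 0).

(-1.9649,0); λ=-4 ⇒ h* = (112/57)/4 = 0.4912.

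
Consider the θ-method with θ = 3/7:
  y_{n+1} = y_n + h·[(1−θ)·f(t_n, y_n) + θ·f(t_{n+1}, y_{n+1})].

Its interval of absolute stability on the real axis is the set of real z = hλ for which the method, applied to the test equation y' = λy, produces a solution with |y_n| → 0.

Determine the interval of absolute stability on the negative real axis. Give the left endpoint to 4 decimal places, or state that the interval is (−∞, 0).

On y'=λy, z=hλ:
  y_{n+1} = y_n + z·[4/7·y_n + 3/7·y_{n+1}] ⇒ (1 − 3/7z)y_{n+1} = (1 + 4/7z)y_n
  so R(z) = (1 + 4/7z)/(1 − 3/7z).

Solve |R(x)|<1 on ℝ⁻.
x=-1.04: |R|=0.2806
R=−1: 1+4/7x = −1+3/7x ⇒ -1/7x=2 ⇒ x=2/(-1/7)=-14.0000
Confirm numerically:
  x=-12.004: |R|=0.95359 <1
  x=-9.316: |R|=0.86597 <1
  x=-9.003: |R|=0.85307 <1
  x=-14.282: |R|=1.00566 >1
  x=-14.252: |R|=1.00506 >1
Interval (-14.0000, 0).

z∈(-14.0000,0).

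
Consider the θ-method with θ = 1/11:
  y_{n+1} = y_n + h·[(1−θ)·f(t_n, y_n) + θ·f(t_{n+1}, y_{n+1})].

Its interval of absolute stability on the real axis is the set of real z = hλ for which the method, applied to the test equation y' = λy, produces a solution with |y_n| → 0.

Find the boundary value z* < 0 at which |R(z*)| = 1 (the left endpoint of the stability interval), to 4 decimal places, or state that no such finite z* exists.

left endpoint -2.4444.

Set f=λy, z=hλ:
  y_{n+1} = y_n + z·[10/11·y_n + 1/11·y_{n+1}] ⇒ (1 − 1/11z)y_{n+1} = (1 + 10/11z)y_n
  R(z) = (1 + 10/11z)/(1 − 1/11z).

Boundary: |R(x)|=1, x<0.
x=-0.38: |R|=0.6327
R=−1: 1+10/11x = −1+1/11x ⇒ -9/11x=2 ⇒ x=2/(-9/11)=-2.4444
Confirm numerically:
  x=-1.813: |R|=0.55647 <1
  x=-1.438: |R|=0.27175 <1
  x=-1.322: |R|=0.18017 <1
  x=-1.189: |R|=0.07302 <1
  x=-2.857: |R|=1.26795 >1
  x=-2.666: |R|=1.14591 >1
  x=-2.575: |R|=1.08656 >1
Interval (-2.4444, 0).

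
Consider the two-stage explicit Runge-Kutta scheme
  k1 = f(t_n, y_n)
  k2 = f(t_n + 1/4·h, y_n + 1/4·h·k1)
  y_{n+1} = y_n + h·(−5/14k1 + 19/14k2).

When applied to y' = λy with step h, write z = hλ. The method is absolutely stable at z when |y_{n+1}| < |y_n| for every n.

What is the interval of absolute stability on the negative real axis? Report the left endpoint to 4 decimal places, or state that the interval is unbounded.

Set f=λy, z=hλ:
  k1=λy_n ⇒ h·k1=z·y_n;  k2=λ(1+1/4z)y_n ⇒ h·k2=z(1+1/4z)y_n
  y_{n+1}/y_n = 1 − 5/14z + 19/14z(1+1/4z) = 1 + z + 19/56z²
  R(z) = 1 + z + 19/56z².

Need |R(x)|<1, x<0.
x=-1.45: |R|=0.2633
R=1: x+19/56x²=0 ⇒ x=−56/19=-2.9474; min R=1−1/(4·19/56)=0.2632>−1
Confirm numerically:
  x=-2.119: |R|=0.40445 <1
  x=-1.441: |R|=0.26352 <1
  x=-1.309: |R|=0.27236 <1
  x=-3.078: |R|=1.13642 >1
  x=-3.000: |R|=1.05357 >1
Interval (-2.9474, 0).

(-2.9474, 0).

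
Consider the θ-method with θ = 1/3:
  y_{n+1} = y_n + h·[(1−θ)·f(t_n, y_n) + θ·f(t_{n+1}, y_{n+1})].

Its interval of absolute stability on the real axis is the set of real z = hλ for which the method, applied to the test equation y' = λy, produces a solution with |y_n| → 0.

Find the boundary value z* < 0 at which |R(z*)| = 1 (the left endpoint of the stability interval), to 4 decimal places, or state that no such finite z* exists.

left endpoint -6.0000.

With y'=λy (z=hλ):
  y_{n+1} = y_n + z·[2/3·y_n + 1/3·y_{n+1}] ⇒ (1 − 1/3z)y_{n+1} = (1 + 2/3z)y_n
  Hence R(z) = (1 + 2/3z)/(1 − 1/3z).

Need |R(x)|<1, x<0.
x=-1.47: |R|=0.0134
R=−1: 1+2/3x = −1+1/3x ⇒ -1/3x=2 ⇒ x=2/(-1/3)=-6.0000
Confirm numerically:
  x=-3.328: |R|=0.57775 <1
  x=-2.675: |R|=0.41410 <1
  x=-2.661: |R|=0.41017 <1
  x=-6.575: |R|=1.06005 >1
  x=-6.169: |R|=1.01843 >1
So |R|<1 on (-6.0000, 0).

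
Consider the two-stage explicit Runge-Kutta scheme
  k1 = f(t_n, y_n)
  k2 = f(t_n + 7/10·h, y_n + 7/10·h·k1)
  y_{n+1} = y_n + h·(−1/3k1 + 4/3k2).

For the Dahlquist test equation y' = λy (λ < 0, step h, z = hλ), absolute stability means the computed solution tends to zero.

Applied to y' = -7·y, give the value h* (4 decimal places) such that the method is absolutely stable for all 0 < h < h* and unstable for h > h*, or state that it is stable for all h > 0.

(-1.0714,0); λ=-7 ⇒ h* = (15/14)/7 = 0.1531.

On y'=λy, z=hλ:
  k1=λy_n ⇒ h·k1=z·y_n;  k2=λ(1+7/10z)y_n ⇒ h·k2=z(1+7/10z)y_n
  y_{n+1}/y_n = 1 − 1/3z + 4/3z(1+7/10z) = 1 + z + 14/15z²
  ⇒ R(z) = 1 + z + 14/15z².

Solve |R(x)|<1 on ℝ⁻.
x=-1.4: |R|=1.4293
R=1: x+14/15x²=0 ⇒ x=−15/14=-1.0714; min R=1−1/(4·14/15)=0.7321>−1
Confirm numerically:
  x=-0.970: |R|=0.90817 <1
  x=-0.709: |R|=0.76017 <1
  x=-0.618: |R|=0.73846 <1
  x=-0.598: |R|=0.73576 <1
  x=-1.459: |R|=1.52777 >1
  x=-1.277: |R|=1.24501 >1
  x=-1.191: |R|=1.13292 >1
Interval (-1.0714, 0).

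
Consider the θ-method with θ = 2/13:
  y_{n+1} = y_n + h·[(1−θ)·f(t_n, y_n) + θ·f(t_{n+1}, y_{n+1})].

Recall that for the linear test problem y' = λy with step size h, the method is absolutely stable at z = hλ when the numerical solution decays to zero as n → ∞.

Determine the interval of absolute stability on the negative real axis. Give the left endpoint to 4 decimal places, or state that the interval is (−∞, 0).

(-2.8889, 0).

On y'=λy, z=hλ:
  y_{n+1} = y_n + z·[11/13·y_n + 2/13·y_{n+1}] ⇒ (1 − 2/13z)y_{n+1} = (1 + 11/13z)y_n
  so R(z) = (1 + 11/13z)/(1 − 2/13z).

Solve |R(x)|<1 on ℝ⁻.
x=-1.65: |R|=0.3160
R=−1: 1+11/13x = −1+2/13x ⇒ -9/13x=2 ⇒ x=2/(-9/13)=-2.8889
Confirm numerically:
  x=-2.656: |R|=0.88554 <1
  x=-2.288: |R|=0.69231 <1
  x=-2.181: |R|=0.63305 <1
  x=-1.324: |R|=0.09995 <1
  x=-3.280: |R|=1.17996 >1
  x=-3.179: |R|=1.13488 >1
  x=-2.991: |R|=1.04841 >1
So |R|<1 on (-2.8889, 0).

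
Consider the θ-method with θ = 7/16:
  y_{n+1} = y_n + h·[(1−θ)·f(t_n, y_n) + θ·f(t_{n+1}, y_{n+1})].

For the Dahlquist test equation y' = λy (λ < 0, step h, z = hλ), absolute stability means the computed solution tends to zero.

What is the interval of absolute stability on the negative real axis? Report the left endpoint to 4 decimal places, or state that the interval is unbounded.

On y'=λy, z=hλ:
  y_{n+1} = y_n + z·[9/16·y_n + 7/16·y_{n+1}] ⇒ (1 − 7/16z)y_{n+1} = (1 + 9/16z)y_n
  ⇒ R(z) = (1 + 9/16z)/(1 − 7/16z).

Solve |R(x)|<1 on ℝ⁻.
x=-1.61: |R|=0.0554
R=−1: 1+9/16x = −1+7/16x ⇒ -1/8x=2 ⇒ x=2/(-1/8)=-16.0000
Confirm numerically:
  x=-14.445: |R|=0.97344 <1
  x=-13.128: |R|=0.94676 <1
  x=-12.859: |R|=0.94074 <1
  x=-16.473: |R|=1.00720 >1
  x=-16.343: |R|=1.00526 >1
So |R|<1 on (-16.0000, 0).

z∈(-16.0000,0).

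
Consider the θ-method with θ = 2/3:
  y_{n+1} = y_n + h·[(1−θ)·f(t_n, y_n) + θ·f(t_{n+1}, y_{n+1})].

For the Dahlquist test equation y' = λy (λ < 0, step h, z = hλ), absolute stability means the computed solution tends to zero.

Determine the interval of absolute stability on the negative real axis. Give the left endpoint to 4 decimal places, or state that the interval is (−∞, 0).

On y'=λy, z=hλ:
  y_{n+1} = y_n + z·[1/3·y_n + 2/3·y_{n+1}] ⇒ (1 − 2/3z)y_{n+1} = (1 + 1/3z)y_n
  ⇒ R(z) = (1 + 1/3z)/(1 − 2/3z).

Boundary: |R(x)|=1, x<0.
x=-1.69: |R|=0.2053
x=-2: |R|=0.1429
x=-10: |R|=0.3043
x=-100: |R|=0.4778
θ=2/3≥1/2 ⇒ |1+1/3x|<|1−2/3x| ∀x<0 ⇒ unbounded interval.

interval (−∞, 0).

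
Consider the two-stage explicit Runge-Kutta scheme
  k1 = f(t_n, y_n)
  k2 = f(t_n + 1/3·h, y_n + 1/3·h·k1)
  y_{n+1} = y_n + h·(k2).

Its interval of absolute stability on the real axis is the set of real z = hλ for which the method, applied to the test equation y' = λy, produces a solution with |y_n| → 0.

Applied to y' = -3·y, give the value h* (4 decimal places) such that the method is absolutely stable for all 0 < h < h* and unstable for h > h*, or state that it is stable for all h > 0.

(-3.0000,0); λ=-3 ⇒ h* = (3)/3 = 1.0000.

Test eqn y'=λy, z=hλ:
  k1=λy_n ⇒ h·k1=z·y_n;  k2=λ(1+1/3z)y_n ⇒ h·k2=z(1+1/3z)y_n
  y_{n+1}/y_n = 1 + z(1+1/3z) = 1 + z + 1/3z²
  Hence R(z) = 1 + z + 1/3z².

Need |R(x)|<1, x<0.
x=-1.33: |R|=0.2596
R=1: x+1/3x²=0 ⇒ x=−3=-3.0000; min R=1−1/(4·1/3)=0.2500>−1
Confirm numerically:
  x=-2.062: |R|=0.35528 <1
  x=-2.031: |R|=0.34399 <1
  x=-1.999: |R|=0.33300 <1
  x=-3.432: |R|=1.49421 >1
  x=-3.303: |R|=1.33360 >1
Interval (-3.0000, 0).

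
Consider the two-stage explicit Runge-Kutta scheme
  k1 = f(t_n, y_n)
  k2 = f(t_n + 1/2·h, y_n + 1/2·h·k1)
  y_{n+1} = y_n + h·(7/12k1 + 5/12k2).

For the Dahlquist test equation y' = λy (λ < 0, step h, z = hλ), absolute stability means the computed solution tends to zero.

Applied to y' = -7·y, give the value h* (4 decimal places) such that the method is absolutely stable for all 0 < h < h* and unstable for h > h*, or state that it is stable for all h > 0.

(-4.8000,0); λ=-7 ⇒ h* = (24/5)/7 = 0.6857.

With y'=λy (z=hλ):
  k1=λy_n ⇒ h·k1=z·y_n;  k2=λ(1+1/2z)y_n ⇒ h·k2=z(1+1/2z)y_n
  y_{n+1}/y_n = 1 + 7/12z + 5/12z(1+1/2z) = 1 + z + 5/24z²
  ⇒ R(z) = 1 + z + 5/24z².

Need |R(x)|<1, x<0.
x=-0.34: |R|=0.6841
R=1: x+5/24x²=0 ⇒ x=−24/5=-4.8000; min R=1−1/(4·5/24)=-0.2000>−1
Confirm numerically:
  x=-4.492: |R|=0.71176 <1
  x=-4.341: |R|=0.58489 <1
  x=-3.377: |R|=0.00114 <1
  x=-5.249: |R|=1.49100 >1
  x=-5.098: |R|=1.31650 >1
So |R|<1 on (-4.8000, 0).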